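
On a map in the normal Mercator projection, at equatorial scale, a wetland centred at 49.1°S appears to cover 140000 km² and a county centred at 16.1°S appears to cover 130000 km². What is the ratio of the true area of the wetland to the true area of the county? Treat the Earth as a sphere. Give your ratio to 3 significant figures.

0.500

Since Mercator area scale is 1/cos²φ, the true area equals the apparent area multiplied by cos²φ.
True area of wetland: 140000 × cos²(49.1°) = 140000 × 0.4287 = 60020 km².
True area of county: 130000 × cos²(16.1°) = 130000 × 0.9231 = 120000 km².
Ratio = 60020 / 120000 ≈ 0.500.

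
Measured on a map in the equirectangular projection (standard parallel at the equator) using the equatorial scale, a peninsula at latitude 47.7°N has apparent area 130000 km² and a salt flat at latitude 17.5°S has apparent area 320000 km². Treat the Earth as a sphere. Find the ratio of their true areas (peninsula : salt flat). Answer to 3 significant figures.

0.287

Plate carrée has h = 1 and k = sec φ, giving areal scale sec φ; true area = (apparent area) · cos φ.
True area of peninsula: 130000 × cos(47.7°) = 130000 × 0.6730 = 87490 km².
True area of salt flat: 320000 × cos(17.5°) = 320000 × 0.9537 = 305200 km².
Ratio = 87490 / 305200 ≈ 0.287.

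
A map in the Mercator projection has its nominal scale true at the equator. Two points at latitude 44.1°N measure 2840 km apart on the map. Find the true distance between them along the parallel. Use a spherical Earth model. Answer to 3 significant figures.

The Mercator projection is conformal; its linear scale factor is the same in every direction and equals sec φ = 1/cos φ.
Along the parallel at 44.1°, map distances are exaggerated by k = sec 44.1° = 1.393.
True distance = 2840 / 1.393 = 2840 × cos 44.1° ≈ 2040 km.

2040 km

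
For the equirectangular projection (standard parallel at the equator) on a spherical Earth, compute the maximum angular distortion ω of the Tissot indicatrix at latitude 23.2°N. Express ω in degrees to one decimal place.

4.8°

In the plate carrée (x = Rλ, y = Rφ), meridians are true-scale (h = 1) and parallels are stretched by k = sec φ.
At 23.2°: h = 1.000, k = 1.088; principal scales a = 1.088, b = 1.000.
sin(ω/2) = (a − b)/(a + b) = 0.08798/2.088 = 0.04214, so ω = 2 arcsin(0.04214) ≈ 4.8°.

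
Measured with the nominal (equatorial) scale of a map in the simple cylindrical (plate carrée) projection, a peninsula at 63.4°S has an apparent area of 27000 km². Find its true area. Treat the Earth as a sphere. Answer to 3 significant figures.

In the plate carrée (x = Rλ, y = Rφ), meridians are true-scale (h = 1) and parallels are stretched by k = sec φ.
Areal scale = h·k = 1 × sec φ; at 63.4°, h = 1.000, k = 2.233, so h·k = 2.233.
True area = apparent / (areal scale) = 27000 / 2.233 ≈ 12100 km².

12100 km²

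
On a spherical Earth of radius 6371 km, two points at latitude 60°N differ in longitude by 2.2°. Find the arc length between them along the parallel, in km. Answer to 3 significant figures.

Arc length along a parallel = R cos φ · Δλ (with Δλ in radians).
= 6371 × cos 60° × (2.2° × π/180) = 6371 × 0.5000 × 0.03840 ≈ 122 km.

122 km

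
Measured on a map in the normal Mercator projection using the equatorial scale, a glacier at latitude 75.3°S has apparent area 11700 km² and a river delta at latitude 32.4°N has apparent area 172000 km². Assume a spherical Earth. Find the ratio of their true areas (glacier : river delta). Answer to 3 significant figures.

Since Mercator area scale is 1/cos²φ, the true area equals the apparent area multiplied by cos²φ.
True area of glacier: 11700 × cos²(75.3°) = 11700 × 0.06439 = 753.4 km².
True area of river delta: 172000 × cos²(32.4°) = 172000 × 0.7129 = 122600 km².
Ratio = 753.4 / 122600 ≈ 0.00614.

0.00614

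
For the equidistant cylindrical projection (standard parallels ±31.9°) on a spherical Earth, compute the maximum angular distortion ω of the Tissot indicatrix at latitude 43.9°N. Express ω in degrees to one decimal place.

9.4°

The equidistant cylindrical projection with φ₀ = 31.9° has h = 1 (meridians true) and k = cos φ₀ / cos φ along parallels.
At 43.9°: h = 1.000, k = 1.178; principal scales a = 1.178, b = 1.000.
sin(ω/2) = (a − b)/(a + b) = 0.1782/2.178 = 0.08182, so ω = 2 arcsin(0.08182) ≈ 9.4°.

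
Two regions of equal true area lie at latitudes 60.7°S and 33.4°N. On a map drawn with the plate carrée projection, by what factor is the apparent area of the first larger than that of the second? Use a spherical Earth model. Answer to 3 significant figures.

1.71

Plate carrée maps x = Rλ, y = Rφ. The meridian scale is h = 1 and the parallel scale is k = 1/cos φ = sec φ.
Areal scale at 60.7°: h·k = 1.000 × 2.043 = 2.043.
Areal scale at 33.4°: h·k = 1.000 × 1.198 = 1.198.
Ratio = 2.043/1.198 ≈ 1.71.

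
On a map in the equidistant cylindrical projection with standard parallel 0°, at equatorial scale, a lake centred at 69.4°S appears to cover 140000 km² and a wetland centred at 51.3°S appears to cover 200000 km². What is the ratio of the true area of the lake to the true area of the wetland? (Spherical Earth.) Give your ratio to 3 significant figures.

On the plate carrée, areal scale = h·k = 1 × sec φ, so true area = apparent × cos φ.
True area of lake: 140000 × cos(69.4°) = 140000 × 0.3518 = 49260 km².
True area of wetland: 200000 × cos(51.3°) = 200000 × 0.6252 = 125000 km².
Ratio = 49260 / 125000 ≈ 0.394.

0.394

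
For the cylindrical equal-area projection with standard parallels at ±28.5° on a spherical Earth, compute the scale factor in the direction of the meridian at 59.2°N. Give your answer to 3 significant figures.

0.583

Cylindrical equal-area (φ₀ = 28.5°): h = cos φ / cos 28.5° along meridians, k = cos 28.5° / cos φ along parallels; h·k = 1.
h = cos 59.2° / cos 28.5° = 0.5120/0.8788 = 0.5827.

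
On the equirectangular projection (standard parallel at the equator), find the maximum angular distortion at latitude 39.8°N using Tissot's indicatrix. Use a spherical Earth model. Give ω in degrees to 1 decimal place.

In the plate carrée (x = Rλ, y = Rφ), meridians are true-scale (h = 1) and parallels are stretched by k = sec φ.
At 39.8°: h = 1.000, k = 1.302; principal scales a = 1.302, b = 1.000.
sin(ω/2) = (a − b)/(a + b) = 0.3016/2.302 = 0.1310, so ω = 2 arcsin(0.1310) ≈ 15.1°.

15.1°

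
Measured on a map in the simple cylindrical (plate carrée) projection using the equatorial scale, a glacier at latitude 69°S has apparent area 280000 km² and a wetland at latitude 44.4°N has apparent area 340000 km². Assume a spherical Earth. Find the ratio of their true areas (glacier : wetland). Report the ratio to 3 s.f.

0.413

Plate carrée has h = 1 and k = sec φ, giving areal scale sec φ; true area = (apparent area) · cos φ.
True area of glacier: 280000 × cos(69°) = 280000 × 0.3584 = 100300 km².
True area of wetland: 340000 × cos(44.4°) = 340000 × 0.7145 = 242900 km².
Ratio = 100300 / 242900 ≈ 0.413.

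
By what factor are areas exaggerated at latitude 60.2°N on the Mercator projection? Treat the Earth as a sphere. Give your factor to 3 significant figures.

Mercator is conformal, so the point scale is isotropic: h = k = sec φ = 1/cos φ.
Areal scale = k² = sec²φ = 1/cos²(60.2°) = 1/0.4970² = 4.049.

4.05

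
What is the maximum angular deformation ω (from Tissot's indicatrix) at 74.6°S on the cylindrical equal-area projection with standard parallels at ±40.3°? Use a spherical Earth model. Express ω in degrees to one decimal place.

103.2°

For cylindrical equal-area with standard parallel φ₀, h = cos φ / cos φ₀ and k = cos φ₀ / cos φ, so h·k = 1.
At 74.6°: h = 0.3482, k = 2.872; principal scales a = 2.872, b = 0.3482.
sin(ω/2) = (a − b)/(a + b) = 2.524/3.220 = 0.7837, so ω = 2 arcsin(0.7837) ≈ 103.2°.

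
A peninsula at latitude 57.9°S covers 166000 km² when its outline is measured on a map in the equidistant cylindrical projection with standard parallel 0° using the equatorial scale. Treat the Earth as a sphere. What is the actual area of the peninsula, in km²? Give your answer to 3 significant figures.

88200 km²

Plate carrée maps x = Rλ, y = Rφ. The meridian scale is h = 1 and the parallel scale is k = 1/cos φ = sec φ.
Areal scale = h·k = 1 × sec φ; at 57.9°, h = 1.000, k = 1.882, so h·k = 1.882.
True area = apparent / (areal scale) = 166000 / 1.882 ≈ 88200 km².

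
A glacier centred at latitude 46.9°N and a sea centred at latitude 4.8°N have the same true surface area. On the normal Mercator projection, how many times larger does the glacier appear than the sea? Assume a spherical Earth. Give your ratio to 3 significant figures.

Mercator areal scale is sec²φ.
At 46.9°: sec²(46.9°) = 1/0.6833² = 2.142.
At 4.8°: sec²(4.8°) = 1/0.9965² = 1.007.
Ratio = 2.142/1.007 = cos²(4.8°)/cos²(46.9°) ≈ 2.13.

2.13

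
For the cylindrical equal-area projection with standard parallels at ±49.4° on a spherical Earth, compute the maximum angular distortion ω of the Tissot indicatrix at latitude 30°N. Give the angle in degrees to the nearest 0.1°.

Cylindrical equal-area (φ₀ = 49.4°): h = cos φ / cos 49.4° along meridians, k = cos 49.4° / cos φ along parallels; h·k = 1.
At 30°: h = 1.331, k = 0.7514; principal scales a = 1.331, b = 0.7514.
sin(ω/2) = (a − b)/(a + b) = 0.5793/2.082 = 0.2782, so ω = 2 arcsin(0.2782) ≈ 32.3°.

32.3°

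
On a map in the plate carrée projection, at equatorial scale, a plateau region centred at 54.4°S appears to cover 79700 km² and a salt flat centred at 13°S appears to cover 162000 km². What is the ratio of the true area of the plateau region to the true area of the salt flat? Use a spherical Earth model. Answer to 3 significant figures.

0.294

On the plate carrée, areal scale = h·k = 1 × sec φ, so true area = apparent × cos φ.
True area of plateau region: 79700 × cos(54.4°) = 79700 × 0.5821 = 46400 km².
True area of salt flat: 162000 × cos(13°) = 162000 × 0.9744 = 157800 km².
Ratio = 46400 / 157800 ≈ 0.294.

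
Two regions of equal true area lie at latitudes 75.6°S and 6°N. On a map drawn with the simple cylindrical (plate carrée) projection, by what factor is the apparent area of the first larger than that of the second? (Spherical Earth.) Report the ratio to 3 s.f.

In the plate carrée (x = Rλ, y = Rφ), meridians are true-scale (h = 1) and parallels are stretched by k = sec φ.
Areal scale at 75.6°: h·k = 1.000 × 4.021 = 4.021.
Areal scale at 6°: h·k = 1.000 × 1.006 = 1.006.
Ratio = 4.021/1.006 ≈ 4.00.

4.00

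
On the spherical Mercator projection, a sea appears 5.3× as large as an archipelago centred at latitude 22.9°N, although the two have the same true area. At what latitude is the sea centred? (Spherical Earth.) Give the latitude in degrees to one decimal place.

On Mercator, (apparent₁)/(apparent₂) = sec²φ₁ / sec²φ₂ when true areas are equal.
cos²φ₂ / cos²φ₁ = 5.3  ⇒  cos φ₁ = cos 22.9° / √5.3 = 0.9212/2.302 = 0.4001.
φ₁ = arccos(0.4001) ≈ 66.4°.

66.4°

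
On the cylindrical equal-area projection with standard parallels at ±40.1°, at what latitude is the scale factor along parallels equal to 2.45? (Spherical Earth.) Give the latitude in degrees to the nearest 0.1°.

71.8°

Cylindrical equal-area (φ₀ = 40.1°): h = cos φ / cos 40.1° along meridians, k = cos 40.1° / cos φ along parallels; h·k = 1.
k = cos φ₀ / cos φ = 2.45  ⇒  cos φ = cos 40.1° / 2.45 = 0.3122.
φ = arccos(0.3122) ≈ 71.8°.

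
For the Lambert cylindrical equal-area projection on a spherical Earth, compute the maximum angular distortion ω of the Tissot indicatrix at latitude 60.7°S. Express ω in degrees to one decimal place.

75.7°

The Lambert cylindrical equal-area projection is the cylindrical equal-area projection with its standard parallel at the equator (φ₀ = 0). Cylindrical equal-area (φ₀ = 0°): h = cos φ / cos 0° along meridians, k = cos 0° / cos φ along parallels; h·k = 1.
At 60.7°: h = 0.4894, k = 2.043; principal scales a = 2.043, b = 0.4894.
sin(ω/2) = (a − b)/(a + b) = 1.554/2.533 = 0.6136, so ω = 2 arcsin(0.6136) ≈ 75.7°.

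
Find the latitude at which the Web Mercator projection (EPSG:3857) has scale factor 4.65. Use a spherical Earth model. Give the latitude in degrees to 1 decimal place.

77.6°

Mercator scale is k = sec φ = 1/cos φ.
1/cos φ = 4.65  ⇒  cos φ = 0.2151  ⇒  φ = arccos(0.2151) ≈ 77.6°.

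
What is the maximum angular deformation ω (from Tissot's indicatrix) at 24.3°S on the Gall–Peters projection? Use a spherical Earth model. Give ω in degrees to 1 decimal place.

Gall–Peters is a cylindrical equal-area projection with standard parallels at ±45°. A cylindrical equal-area projection with standard parallel φ₀ has meridian scale h = cos φ / cos φ₀ and parallel scale k = cos φ₀ / cos φ (so areas are preserved, h·k = 1).
At 24.3°: h = 1.289, k = 0.7758; principal scales a = 1.289, b = 0.7758.
sin(ω/2) = (a − b)/(a + b) = 0.5131/2.065 = 0.2485, so ω = 2 arcsin(0.2485) ≈ 28.8°.

28.8°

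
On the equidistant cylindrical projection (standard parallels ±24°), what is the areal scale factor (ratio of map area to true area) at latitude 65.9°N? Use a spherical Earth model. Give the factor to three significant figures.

2.24

In the equirectangular projection with standard parallel φ₀ = 24° (x = Rλ cos φ₀, y = Rφ), meridians are true-scale (h = 1) and the parallel scale is k = cos φ₀ / cos φ.
Areal scale = h·k = 1 × cos φ₀ / cos φ; at 65.9°, h = 1.000, k = 2.237, so h·k = 2.237.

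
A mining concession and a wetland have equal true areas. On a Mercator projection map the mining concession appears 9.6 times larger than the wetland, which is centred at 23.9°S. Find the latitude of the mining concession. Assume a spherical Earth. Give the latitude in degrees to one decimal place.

72.8°

Mercator areal scale is sec²φ, so apparent-area ratio = sec²φ₁ / sec²φ₂ = cos²φ₂ / cos²φ₁.
cos²φ₂ / cos²φ₁ = 9.6  ⇒  cos φ₁ = cos 23.9° / √9.6 = 0.9143/3.098 = 0.2951.
φ₁ = arccos(0.2951) ≈ 72.8°.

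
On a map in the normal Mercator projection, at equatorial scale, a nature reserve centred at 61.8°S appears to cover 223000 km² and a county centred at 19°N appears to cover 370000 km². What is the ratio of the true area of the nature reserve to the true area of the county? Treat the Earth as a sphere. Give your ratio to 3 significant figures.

0.151

On Mercator the areal scale is sec²φ, so true area = apparent × cos²φ.
True area of nature reserve: 223000 × cos²(61.8°) = 223000 × 0.2233 = 49800 km².
True area of county: 370000 × cos²(19°) = 370000 × 0.8940 = 330800 km².
Ratio = 49800 / 330800 ≈ 0.151.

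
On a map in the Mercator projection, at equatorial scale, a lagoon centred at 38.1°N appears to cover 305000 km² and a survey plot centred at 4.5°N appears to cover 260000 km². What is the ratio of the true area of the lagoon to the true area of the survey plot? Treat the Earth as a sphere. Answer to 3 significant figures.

0.731

On Mercator the areal scale is sec²φ, so true area = apparent × cos²φ.
True area of lagoon: 305000 × cos²(38.1°) = 305000 × 0.6193 = 188900 km².
True area of survey plot: 260000 × cos²(4.5°) = 260000 × 0.9938 = 258400 km².
Ratio = 188900 / 258400 ≈ 0.731.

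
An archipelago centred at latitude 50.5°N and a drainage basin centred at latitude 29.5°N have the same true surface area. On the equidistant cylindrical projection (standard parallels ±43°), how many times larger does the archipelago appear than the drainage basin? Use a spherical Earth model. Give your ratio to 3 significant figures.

1.37

The equidistant cylindrical projection with φ₀ = 43° has h = 1 (meridians true) and k = cos φ₀ / cos φ along parallels.
Areal scale at 50.5°: h·k = 1.000 × 1.150 = 1.150.
Areal scale at 29.5°: h·k = 1.000 × 0.8403 = 0.8403.
Ratio = 1.150/0.8403 ≈ 1.37.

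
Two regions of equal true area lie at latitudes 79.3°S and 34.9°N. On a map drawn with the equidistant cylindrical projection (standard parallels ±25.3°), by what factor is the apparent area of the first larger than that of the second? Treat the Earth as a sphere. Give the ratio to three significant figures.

4.42

The equidistant cylindrical projection with φ₀ = 25.3° has h = 1 (meridians true) and k = cos φ₀ / cos φ along parallels.
Areal scale at 79.3°: h·k = 1.000 × 4.869 = 4.869.
Areal scale at 34.9°: h·k = 1.000 × 1.102 = 1.102.
Ratio = 4.869/1.102 ≈ 4.42.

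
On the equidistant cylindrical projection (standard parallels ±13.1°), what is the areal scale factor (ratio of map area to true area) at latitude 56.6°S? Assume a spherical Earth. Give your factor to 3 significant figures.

In the equirectangular projection with standard parallel φ₀ = 13.1° (x = Rλ cos φ₀, y = Rφ), meridians are true-scale (h = 1) and the parallel scale is k = cos φ₀ / cos φ.
Areal scale = h·k = 1 × cos φ₀ / cos φ; at 56.6°, h = 1.000, k = 1.769, so h·k = 1.769.

1.77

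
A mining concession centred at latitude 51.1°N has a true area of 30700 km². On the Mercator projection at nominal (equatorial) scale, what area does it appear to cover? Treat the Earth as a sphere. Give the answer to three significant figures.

The Mercator projection is conformal; its linear scale factor is the same in every direction and equals sec φ = 1/cos φ.
Areal scale = k² = sec²φ = 1/cos²(51.1°) = 1/0.6280² = 2.536.
Apparent area = 30700 × 2.536 ≈ 77900 km².

77900 km²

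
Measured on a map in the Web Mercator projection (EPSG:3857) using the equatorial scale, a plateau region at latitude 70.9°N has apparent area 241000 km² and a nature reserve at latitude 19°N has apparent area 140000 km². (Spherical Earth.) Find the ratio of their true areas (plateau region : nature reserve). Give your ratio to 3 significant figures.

Since Mercator area scale is 1/cos²φ, the true area equals the apparent area multiplied by cos²φ.
True area of plateau region: 241000 × cos²(70.9°) = 241000 × 0.1071 = 25800 km².
True area of nature reserve: 140000 × cos²(19°) = 140000 × 0.8940 = 125200 km².
Ratio = 25800 / 125200 ≈ 0.206.

0.206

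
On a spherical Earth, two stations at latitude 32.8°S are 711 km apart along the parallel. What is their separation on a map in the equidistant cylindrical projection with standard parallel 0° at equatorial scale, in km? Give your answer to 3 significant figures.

Plate carrée maps x = Rλ, y = Rφ. The meridian scale is h = 1 and the parallel scale is k = 1/cos φ = sec φ.
Along the parallel, k = sec 32.8° = 1/0.8406 = 1.190.
Map distance = 711 × 1.190 ≈ 846 km.

846 km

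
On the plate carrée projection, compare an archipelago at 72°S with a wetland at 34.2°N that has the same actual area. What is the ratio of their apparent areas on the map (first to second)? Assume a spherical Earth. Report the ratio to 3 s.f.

For the equirectangular projection with φ₀ = 0 (plate carrée), h = 1 along meridians and k = sec φ along parallels.
Areal scale at 72°: h·k = 1.000 × 3.236 = 3.236.
Areal scale at 34.2°: h·k = 1.000 × 1.209 = 1.209.
Ratio = 3.236/1.209 ≈ 2.68.

2.68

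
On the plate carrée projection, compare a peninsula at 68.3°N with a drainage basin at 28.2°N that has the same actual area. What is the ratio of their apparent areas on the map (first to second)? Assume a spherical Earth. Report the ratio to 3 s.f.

2.38

Plate carrée maps x = Rλ, y = Rφ. The meridian scale is h = 1 and the parallel scale is k = 1/cos φ = sec φ.
Areal scale at 68.3°: h·k = 1.000 × 2.705 = 2.705.
Areal scale at 28.2°: h·k = 1.000 × 1.135 = 1.135.
Ratio = 2.705/1.135 ≈ 2.38.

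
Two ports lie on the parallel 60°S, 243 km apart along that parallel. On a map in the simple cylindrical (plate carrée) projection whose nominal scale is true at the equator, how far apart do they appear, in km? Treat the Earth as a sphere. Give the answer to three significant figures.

For the equirectangular projection with φ₀ = 0 (plate carrée), h = 1 along meridians and k = sec φ along parallels.
Along the parallel, k = sec 60° = 1/0.5000 = 2.000.
Map distance = 243 × 2.000 ≈ 486 km.

486 km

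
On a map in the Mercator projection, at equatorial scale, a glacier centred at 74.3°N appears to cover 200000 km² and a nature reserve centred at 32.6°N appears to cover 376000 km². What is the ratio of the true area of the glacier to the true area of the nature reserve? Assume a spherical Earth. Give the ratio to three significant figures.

0.0549

Mercator's areal exaggeration is sec²φ; hence true area = (apparent area) · cos²φ.
True area of glacier: 200000 × cos²(74.3°) = 200000 × 0.07322 = 14640 km².
True area of nature reserve: 376000 × cos²(32.6°) = 376000 × 0.7097 = 266900 km².
Ratio = 14640 / 266900 ≈ 0.0549.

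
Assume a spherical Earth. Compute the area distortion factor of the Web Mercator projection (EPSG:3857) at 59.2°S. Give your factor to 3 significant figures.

Mercator is conformal, so the point scale is isotropic: h = k = sec φ = 1/cos φ.
Areal scale = k² = sec²φ = 1/cos²(59.2°) = 1/0.5120² = 3.814.

3.81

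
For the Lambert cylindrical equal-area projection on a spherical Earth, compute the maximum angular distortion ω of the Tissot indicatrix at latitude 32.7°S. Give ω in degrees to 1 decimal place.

The Lambert cylindrical equal-area projection is the cylindrical equal-area projection with its standard parallel at the equator (φ₀ = 0). Cylindrical equal-area (φ₀ = 0°): h = cos φ / cos 0° along meridians, k = cos 0° / cos φ along parallels; h·k = 1.
At 32.7°: h = 0.8415, k = 1.188; principal scales a = 1.188, b = 0.8415.
sin(ω/2) = (a − b)/(a + b) = 0.3468/2.030 = 0.1709, so ω = 2 arcsin(0.1709) ≈ 19.7°.

19.7°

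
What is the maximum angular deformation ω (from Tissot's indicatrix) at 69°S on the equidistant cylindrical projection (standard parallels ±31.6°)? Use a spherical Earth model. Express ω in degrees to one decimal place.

48.1°

With standard parallel φ₀ = 31.6°, the equirectangular projection gives x = Rλ cos φ₀, y = Rφ, so h = 1 and k = cos 31.6° / cos φ.
At 69°: h = 1.000, k = 2.377; principal scales a = 2.377, b = 1.000.
sin(ω/2) = (a − b)/(a + b) = 1.377/3.377 = 0.4077, so ω = 2 arcsin(0.4077) ≈ 48.1°.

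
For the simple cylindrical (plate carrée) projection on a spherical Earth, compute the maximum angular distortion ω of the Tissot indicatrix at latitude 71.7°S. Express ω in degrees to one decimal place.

For the equirectangular projection with φ₀ = 0 (plate carrée), h = 1 along meridians and k = sec φ along parallels.
At 71.7°: h = 1.000, k = 3.185; principal scales a = 3.185, b = 1.000.
sin(ω/2) = (a − b)/(a + b) = 2.185/4.185 = 0.5221, so ω = 2 arcsin(0.5221) ≈ 62.9°.

62.9°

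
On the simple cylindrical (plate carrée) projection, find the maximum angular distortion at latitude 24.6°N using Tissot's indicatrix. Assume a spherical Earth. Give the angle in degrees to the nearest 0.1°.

Plate carrée maps x = Rλ, y = Rφ. The meridian scale is h = 1 and the parallel scale is k = 1/cos φ = sec φ.
At 24.6°: h = 1.000, k = 1.100; principal scales a = 1.100, b = 1.000.
sin(ω/2) = (a − b)/(a + b) = 0.09982/2.100 = 0.04754, so ω = 2 arcsin(0.04754) ≈ 5.4°.

5.4°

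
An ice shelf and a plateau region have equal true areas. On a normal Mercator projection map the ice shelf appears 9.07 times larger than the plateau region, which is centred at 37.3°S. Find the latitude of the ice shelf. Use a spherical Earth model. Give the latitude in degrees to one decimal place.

For equal true areas on Mercator, apparent areas scale as sec²φ, so the ratio is cos²φ₂ / cos²φ₁.
cos²φ₂ / cos²φ₁ = 9.07  ⇒  cos φ₁ = cos 37.3° / √9.07 = 0.7955/3.012 = 0.2641.
φ₁ = arccos(0.2641) ≈ 74.7°.

74.7°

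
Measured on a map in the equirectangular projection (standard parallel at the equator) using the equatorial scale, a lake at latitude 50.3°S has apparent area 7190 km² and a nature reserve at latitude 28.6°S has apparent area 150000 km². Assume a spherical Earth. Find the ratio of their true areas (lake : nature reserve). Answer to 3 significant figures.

Plate carrée has h = 1 and k = sec φ, giving areal scale sec φ; true area = (apparent area) · cos φ.
True area of lake: 7190 × cos(50.3°) = 7190 × 0.6388 = 4593 km².
True area of nature reserve: 150000 × cos(28.6°) = 150000 × 0.8780 = 131700 km².
Ratio = 4593 / 131700 ≈ 0.0349.

0.0349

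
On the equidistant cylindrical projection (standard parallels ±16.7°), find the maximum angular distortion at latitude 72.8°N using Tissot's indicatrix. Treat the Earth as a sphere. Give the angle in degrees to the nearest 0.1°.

The equidistant cylindrical projection with φ₀ = 16.7° has h = 1 (meridians true) and k = cos φ₀ / cos φ along parallels.
At 72.8°: h = 1.000, k = 3.239; principal scales a = 3.239, b = 1.000.
sin(ω/2) = (a − b)/(a + b) = 2.239/4.239 = 0.5282, so ω = 2 arcsin(0.5282) ≈ 63.8°.

63.8°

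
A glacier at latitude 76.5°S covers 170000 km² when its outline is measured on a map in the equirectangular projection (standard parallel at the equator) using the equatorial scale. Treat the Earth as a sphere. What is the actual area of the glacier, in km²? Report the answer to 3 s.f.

39700 km²

For the equirectangular projection with φ₀ = 0 (plate carrée), h = 1 along meridians and k = sec φ along parallels.
Areal scale = h·k = 1 × sec φ; at 76.5°, h = 1.000, k = 4.284, so h·k = 4.284.
True area = apparent / (areal scale) = 170000 / 4.284 ≈ 39700 km².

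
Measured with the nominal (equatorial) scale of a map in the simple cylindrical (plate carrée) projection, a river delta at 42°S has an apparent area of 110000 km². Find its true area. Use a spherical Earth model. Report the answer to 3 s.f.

In the plate carrée (x = Rλ, y = Rφ), meridians are true-scale (h = 1) and parallels are stretched by k = sec φ.
Areal scale = h·k = 1 × sec φ; at 42°, h = 1.000, k = 1.346, so h·k = 1.346.
True area = apparent / (areal scale) = 110000 / 1.346 ≈ 81700 km².

81700 km²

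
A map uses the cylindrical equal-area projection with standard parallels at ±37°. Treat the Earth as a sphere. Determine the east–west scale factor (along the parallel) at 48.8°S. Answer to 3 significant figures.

1.21

For cylindrical equal-area with standard parallel φ₀, h = cos φ / cos φ₀ and k = cos φ₀ / cos φ, so h·k = 1.
k = cos 37° / cos 48.8° = 0.7986/0.6587 = 1.212.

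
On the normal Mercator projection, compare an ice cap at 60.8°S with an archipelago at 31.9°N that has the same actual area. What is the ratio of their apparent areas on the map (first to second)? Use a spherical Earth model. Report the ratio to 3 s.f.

On Mercator, area is exaggerated by sec²φ = 1/cos²φ.
At 60.8°: sec²(60.8°) = 1/0.4879² = 4.202.
At 31.9°: sec²(31.9°) = 1/0.8490² = 1.387.
Ratio = 4.202/1.387 = cos²(31.9°)/cos²(60.8°) ≈ 3.03.

3.03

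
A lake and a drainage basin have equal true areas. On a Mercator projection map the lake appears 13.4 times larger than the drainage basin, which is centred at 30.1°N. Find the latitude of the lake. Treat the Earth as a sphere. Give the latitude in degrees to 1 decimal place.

Mercator areal scale is sec²φ, so apparent-area ratio = sec²φ₁ / sec²φ₂ = cos²φ₂ / cos²φ₁.
cos²φ₂ / cos²φ₁ = 13.4  ⇒  cos φ₁ = cos 30.1° / √13.4 = 0.8652/3.661 = 0.2363.
φ₁ = arccos(0.2363) ≈ 76.3°.

76.3°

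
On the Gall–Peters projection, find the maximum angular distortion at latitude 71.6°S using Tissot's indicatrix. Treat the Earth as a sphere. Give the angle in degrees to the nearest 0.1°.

Gall–Peters is a cylindrical equal-area projection with standard parallels at ±45°. A cylindrical equal-area projection with standard parallel φ₀ has meridian scale h = cos φ / cos φ₀ and parallel scale k = cos φ₀ / cos φ (so areas are preserved, h·k = 1).
At 71.6°: h = 0.4464, k = 2.240; principal scales a = 2.240, b = 0.4464.
sin(ω/2) = (a − b)/(a + b) = 1.794/2.687 = 0.6677, so ω = 2 arcsin(0.6677) ≈ 83.8°.

83.8°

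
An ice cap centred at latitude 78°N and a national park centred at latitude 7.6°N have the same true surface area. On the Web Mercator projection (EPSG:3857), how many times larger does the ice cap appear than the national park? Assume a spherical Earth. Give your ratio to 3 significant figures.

22.7

On Mercator, area is exaggerated by sec²φ = 1/cos²φ.
At 78°: sec²(78°) = 1/0.2079² = 23.13.
At 7.6°: sec²(7.6°) = 1/0.9912² = 1.018.
Ratio = 23.13/1.018 = cos²(7.6°)/cos²(78°) ≈ 22.7.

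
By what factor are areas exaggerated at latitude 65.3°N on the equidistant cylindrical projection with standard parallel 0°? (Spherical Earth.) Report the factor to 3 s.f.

2.39

Plate carrée maps x = Rλ, y = Rφ. The meridian scale is h = 1 and the parallel scale is k = 1/cos φ = sec φ.
Areal scale = h·k = 1 × sec φ; at 65.3°, h = 1.000, k = 2.393, so h·k = 2.393.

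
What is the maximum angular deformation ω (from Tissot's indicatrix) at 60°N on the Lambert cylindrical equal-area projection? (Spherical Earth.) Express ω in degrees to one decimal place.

The Lambert cylindrical equal-area projection is the cylindrical equal-area projection with its standard parallel at the equator (φ₀ = 0). A cylindrical equal-area projection with standard parallel φ₀ has meridian scale h = cos φ / cos φ₀ and parallel scale k = cos φ₀ / cos φ (so areas are preserved, h·k = 1).
At 60°: h = 0.5000, k = 2.000; principal scales a = 2.000, b = 0.5000.
sin(ω/2) = (a − b)/(a + b) = 1.500/2.500 = 0.6000, so ω = 2 arcsin(0.6000) ≈ 73.7°.

73.7°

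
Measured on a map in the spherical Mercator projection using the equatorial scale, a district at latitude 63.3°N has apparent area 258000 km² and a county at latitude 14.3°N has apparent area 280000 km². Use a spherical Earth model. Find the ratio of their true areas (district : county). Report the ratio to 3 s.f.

On Mercator the areal scale is sec²φ, so true area = apparent × cos²φ.
True area of district: 258000 × cos²(63.3°) = 258000 × 0.2019 = 52090 km².
True area of county: 280000 × cos²(14.3°) = 280000 × 0.9390 = 262900 km².
Ratio = 52090 / 262900 ≈ 0.198.

0.198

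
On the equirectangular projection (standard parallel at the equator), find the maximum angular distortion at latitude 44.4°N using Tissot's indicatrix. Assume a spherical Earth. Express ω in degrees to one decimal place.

19.2°

Plate carrée maps x = Rλ, y = Rφ. The meridian scale is h = 1 and the parallel scale is k = 1/cos φ = sec φ.
At 44.4°: h = 1.000, k = 1.400; principal scales a = 1.400, b = 1.000.
sin(ω/2) = (a − b)/(a + b) = 0.3996/2.400 = 0.1665, so ω = 2 arcsin(0.1665) ≈ 19.2°.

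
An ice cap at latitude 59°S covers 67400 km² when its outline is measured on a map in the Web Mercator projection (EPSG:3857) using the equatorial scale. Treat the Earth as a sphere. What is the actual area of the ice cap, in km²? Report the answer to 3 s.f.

Mercator is conformal, so the point scale is isotropic: h = k = sec φ = 1/cos φ.
Areal scale = k² = sec²φ = 1/cos²(59°) = 1/0.5150² = 3.770.
True area = apparent / (areal scale) = 67400 / 3.770 ≈ 17900 km².

17900 km²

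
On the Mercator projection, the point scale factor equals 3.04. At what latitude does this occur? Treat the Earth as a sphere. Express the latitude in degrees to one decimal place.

70.8°

Mercator scale is k = sec φ = 1/cos φ.
1/cos φ = 3.04  ⇒  cos φ = 0.3289  ⇒  φ = arccos(0.3289) ≈ 70.8°.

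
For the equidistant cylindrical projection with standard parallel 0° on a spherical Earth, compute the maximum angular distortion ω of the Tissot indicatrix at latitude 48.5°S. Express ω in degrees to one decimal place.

23.4°

Plate carrée maps x = Rλ, y = Rφ. The meridian scale is h = 1 and the parallel scale is k = 1/cos φ = sec φ.
At 48.5°: h = 1.000, k = 1.509; principal scales a = 1.509, b = 1.000.
sin(ω/2) = (a − b)/(a + b) = 0.5092/2.509 = 0.2029, so ω = 2 arcsin(0.2029) ≈ 23.4°.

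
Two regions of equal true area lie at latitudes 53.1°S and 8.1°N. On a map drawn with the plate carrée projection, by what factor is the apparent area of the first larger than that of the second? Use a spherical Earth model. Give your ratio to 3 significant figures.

1.65

Plate carrée maps x = Rλ, y = Rφ. The meridian scale is h = 1 and the parallel scale is k = 1/cos φ = sec φ.
Areal scale at 53.1°: h·k = 1.000 × 1.666 = 1.666.
Areal scale at 8.1°: h·k = 1.000 × 1.010 = 1.010.
Ratio = 1.666/1.010 ≈ 1.65.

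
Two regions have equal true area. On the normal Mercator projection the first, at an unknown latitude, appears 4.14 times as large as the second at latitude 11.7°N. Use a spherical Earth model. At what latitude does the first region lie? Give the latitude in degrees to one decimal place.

Mercator areal scale is sec²φ, so apparent-area ratio = sec²φ₁ / sec²φ₂ = cos²φ₂ / cos²φ₁.
cos²φ₂ / cos²φ₁ = 4.14  ⇒  cos φ₁ = cos 11.7° / √4.14 = 0.9792/2.035 = 0.4813.
φ₁ = arccos(0.4813) ≈ 61.2°.

61.2°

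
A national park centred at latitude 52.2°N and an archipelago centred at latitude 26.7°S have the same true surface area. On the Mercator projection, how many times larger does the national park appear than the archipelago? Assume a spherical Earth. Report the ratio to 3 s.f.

On Mercator, area is exaggerated by sec²φ = 1/cos²φ.
At 52.2°: sec²(52.2°) = 1/0.6129² = 2.662.
At 26.7°: sec²(26.7°) = 1/0.8934² = 1.253.
Ratio = 2.662/1.253 = cos²(26.7°)/cos²(52.2°) ≈ 2.12.

2.12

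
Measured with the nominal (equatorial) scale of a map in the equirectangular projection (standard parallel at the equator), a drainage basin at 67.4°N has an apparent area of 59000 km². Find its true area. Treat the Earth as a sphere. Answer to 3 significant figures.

22700 km²

For the equirectangular projection with φ₀ = 0 (plate carrée), h = 1 along meridians and k = sec φ along parallels.
Areal scale = h·k = 1 × sec φ; at 67.4°, h = 1.000, k = 2.602, so h·k = 2.602.
True area = apparent / (areal scale) = 59000 / 2.602 ≈ 22700 km².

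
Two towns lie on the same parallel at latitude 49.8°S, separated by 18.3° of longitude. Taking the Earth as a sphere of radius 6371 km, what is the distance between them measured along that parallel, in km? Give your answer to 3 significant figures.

Arc length along a parallel = R cos φ · Δλ (with Δλ in radians).
= 6371 × cos 49.8° × (18.3° × π/180) = 6371 × 0.6455 × 0.3194 ≈ 1310 km.

1310 km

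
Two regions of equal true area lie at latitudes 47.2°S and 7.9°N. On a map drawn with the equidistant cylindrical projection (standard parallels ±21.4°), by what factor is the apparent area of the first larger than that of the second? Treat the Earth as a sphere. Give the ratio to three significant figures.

In the equirectangular projection with standard parallel φ₀ = 21.4° (x = Rλ cos φ₀, y = Rφ), meridians are true-scale (h = 1) and the parallel scale is k = cos φ₀ / cos φ.
Areal scale at 47.2°: h·k = 1.000 × 1.370 = 1.370.
Areal scale at 7.9°: h·k = 1.000 × 0.9400 = 0.9400.
Ratio = 1.370/0.9400 ≈ 1.46.

1.46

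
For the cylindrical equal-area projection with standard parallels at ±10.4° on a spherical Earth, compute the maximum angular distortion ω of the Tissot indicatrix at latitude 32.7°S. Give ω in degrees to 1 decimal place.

For cylindrical equal-area with standard parallel φ₀, h = cos φ / cos φ₀ and k = cos φ₀ / cos φ, so h·k = 1.
At 32.7°: h = 0.8556, k = 1.169; principal scales a = 1.169, b = 0.8556.
sin(ω/2) = (a − b)/(a + b) = 0.3132/2.024 = 0.1547, so ω = 2 arcsin(0.1547) ≈ 17.8°.

17.8°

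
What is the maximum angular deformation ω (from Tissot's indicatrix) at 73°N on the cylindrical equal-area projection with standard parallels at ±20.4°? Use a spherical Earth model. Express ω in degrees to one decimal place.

Cylindrical equal-area (φ₀ = 20.4°): h = cos φ / cos 20.4° along meridians, k = cos 20.4° / cos φ along parallels; h·k = 1.
At 73°: h = 0.3119, k = 3.206; principal scales a = 3.206, b = 0.3119.
sin(ω/2) = (a − b)/(a + b) = 2.894/3.518 = 0.8226, so ω = 2 arcsin(0.8226) ≈ 110.7°.

110.7°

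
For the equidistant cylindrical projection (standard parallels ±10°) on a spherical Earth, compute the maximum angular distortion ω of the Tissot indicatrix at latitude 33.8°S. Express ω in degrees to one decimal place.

9.7°

With standard parallel φ₀ = 10°, the equirectangular projection gives x = Rλ cos φ₀, y = Rφ, so h = 1 and k = cos 10° / cos φ.
At 33.8°: h = 1.000, k = 1.185; principal scales a = 1.185, b = 1.000.
sin(ω/2) = (a − b)/(a + b) = 0.1851/2.185 = 0.08471, so ω = 2 arcsin(0.08471) ≈ 9.7°.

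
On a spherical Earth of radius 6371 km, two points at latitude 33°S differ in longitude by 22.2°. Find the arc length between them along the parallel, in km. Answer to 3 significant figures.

Arc length along a parallel = R cos φ · Δλ (with Δλ in radians).
= 6371 × cos 33° × (22.2° × π/180) = 6371 × 0.8387 × 0.3875 ≈ 2070 km.

2070 km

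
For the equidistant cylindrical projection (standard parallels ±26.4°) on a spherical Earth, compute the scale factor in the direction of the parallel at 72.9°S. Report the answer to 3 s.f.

With standard parallel φ₀ = 26.4°, the equirectangular projection gives x = Rλ cos φ₀, y = Rφ, so h = 1 and k = cos 26.4° / cos φ.
k = cos 26.4° / cos 72.9° = 0.8957/0.2940 = 3.046.

3.05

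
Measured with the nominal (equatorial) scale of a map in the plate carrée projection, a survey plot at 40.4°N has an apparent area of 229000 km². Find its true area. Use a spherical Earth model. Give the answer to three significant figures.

Plate carrée maps x = Rλ, y = Rφ. The meridian scale is h = 1 and the parallel scale is k = 1/cos φ = sec φ.
Areal scale = h·k = 1 × sec φ; at 40.4°, h = 1.000, k = 1.313, so h·k = 1.313.
True area = apparent / (areal scale) = 229000 / 1.313 ≈ 174000 km².

174000 km²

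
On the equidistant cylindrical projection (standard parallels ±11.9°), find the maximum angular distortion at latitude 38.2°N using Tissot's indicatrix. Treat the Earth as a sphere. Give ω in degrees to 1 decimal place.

12.5°

In the equirectangular projection with standard parallel φ₀ = 11.9° (x = Rλ cos φ₀, y = Rφ), meridians are true-scale (h = 1) and the parallel scale is k = cos φ₀ / cos φ.
At 38.2°: h = 1.000, k = 1.245; principal scales a = 1.245, b = 1.000.
sin(ω/2) = (a − b)/(a + b) = 0.2451/2.245 = 0.1092, so ω = 2 arcsin(0.1092) ≈ 12.5°.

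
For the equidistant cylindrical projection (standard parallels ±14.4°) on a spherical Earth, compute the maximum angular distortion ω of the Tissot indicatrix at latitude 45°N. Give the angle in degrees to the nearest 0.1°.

18.0°

The equidistant cylindrical projection with φ₀ = 14.4° has h = 1 (meridians true) and k = cos φ₀ / cos φ along parallels.
At 45°: h = 1.000, k = 1.370; principal scales a = 1.370, b = 1.000.
sin(ω/2) = (a − b)/(a + b) = 0.3698/2.370 = 0.1560, so ω = 2 arcsin(0.1560) ≈ 18.0°.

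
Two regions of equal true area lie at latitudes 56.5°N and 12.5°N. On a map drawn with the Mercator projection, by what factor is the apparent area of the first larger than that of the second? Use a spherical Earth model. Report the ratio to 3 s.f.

Mercator areal scale is sec²φ.
At 56.5°: sec²(56.5°) = 1/0.5519² = 3.283.
At 12.5°: sec²(12.5°) = 1/0.9763² = 1.049.
Ratio = 3.283/1.049 = cos²(12.5°)/cos²(56.5°) ≈ 3.13.

3.13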